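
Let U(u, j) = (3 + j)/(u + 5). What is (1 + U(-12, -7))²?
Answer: 121/49 ≈ 2.4694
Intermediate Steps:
U(u, j) = (3 + j)/(5 + u)
(1 + U(-12, -7))² = (1 + (3 - 7)/(5 - 12))² = (1 - 4/(-7))² = (1 - ⅐*(-4))² = (1 + 4/7)² = (11/7)² = 121/49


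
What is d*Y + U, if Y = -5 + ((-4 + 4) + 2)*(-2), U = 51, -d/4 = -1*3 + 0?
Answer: -57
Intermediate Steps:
d = 12 (d = -4*(-1*3 + 0) = -4*(-3 + 0) = -4*(-3) = 12)
Y = -9 (Y = -5 + (0 + 2)*(-2) = -5 + 2*(-2) = -5 - 4 = -9)
d*Y + U = 12*(-9) + 51 = -108 + 51 = -57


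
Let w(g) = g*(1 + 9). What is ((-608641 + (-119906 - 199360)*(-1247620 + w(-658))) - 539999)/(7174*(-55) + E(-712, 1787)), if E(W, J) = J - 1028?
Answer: -400422268560/393811 ≈ -1.0168e+6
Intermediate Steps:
w(g) = 10*g (w(g) = g*10 = 10*g)
E(W, J) = -1028 + J
((-608641 + (-119906 - 199360)*(-1247620 + w(-658))) - 539999)/(7174*(-55) + E(-712, 1787)) = ((-608641 + (-119906 - 199360)*(-1247620 + 10*(-658))) - 539999)/(7174*(-55) + (-1028 + 1787)) = ((-608641 - 319266*(-1247620 - 6580)) - 539999)/(-394570 + 759) = ((-608641 - 319266*(-1254200)) - 539999)/(-393811) = ((-608641 + 400423417200) - 539999)*(-1/393811) = (400422808559 - 539999)*(-1/393811) = 400422268560*(-1/393811) = -400422268560/393811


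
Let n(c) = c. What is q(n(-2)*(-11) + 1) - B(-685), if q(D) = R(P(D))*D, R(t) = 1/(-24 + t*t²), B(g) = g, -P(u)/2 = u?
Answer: 66691577/97360 ≈ 685.00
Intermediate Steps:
P(u) = -2*u
R(t) = 1/(-24 + t³)
q(D) = D/(-24 - 8*D³) (q(D) = D/(-24 + (-2*D)³) = D/(-24 - 8*D³))
q(n(-2)*(-11) + 1) - B(-685) = (-2*(-11) + 1)/(8*(-3 - (-2*(-11) + 1)³)) - 1*(-685) = (22 + 1)/(8*(-3 - (22 + 1)³)) + 685 = (⅛)*23/(-3 - 1*23³) + 685 = (⅛)*23/(-3 - 1*12167) + 685 = (⅛)*23/(-3 - 12167) + 685 = (⅛)*23/(-12170) + 685 = (⅛)*23*(-1/12170) + 685 = -23/97360 + 685 = 66691577/97360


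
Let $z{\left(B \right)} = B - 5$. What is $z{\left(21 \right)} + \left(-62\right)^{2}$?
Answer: $3860$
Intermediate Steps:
$z{\left(B \right)} = -5 + B$ ($z{\left(B \right)} = B - 5 = -5 + B$)
$z{\left(21 \right)} + \left(-62\right)^{2} = \left(-5 + 21\right) + \left(-62\right)^{2} = 16 + 3844 = 3860$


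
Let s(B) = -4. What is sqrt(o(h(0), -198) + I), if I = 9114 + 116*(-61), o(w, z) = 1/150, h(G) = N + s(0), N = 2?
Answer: sqrt(1834206)/30 ≈ 45.144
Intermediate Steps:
h(G) = -2 (h(G) = 2 - 4 = -2)
o(w, z) = 1/150
I = 2038 (I = 9114 - 7076 = 2038)
sqrt(o(h(0), -198) + I) = sqrt(1/150 + 2038) = sqrt(305701/150) = sqrt(1834206)/30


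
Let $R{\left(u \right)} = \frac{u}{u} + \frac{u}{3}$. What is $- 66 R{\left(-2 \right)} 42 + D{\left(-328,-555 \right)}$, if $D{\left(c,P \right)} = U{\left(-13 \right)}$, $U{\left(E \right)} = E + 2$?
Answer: $-935$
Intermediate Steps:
$R{\left(u \right)} = 1 + \frac{u}{3}$ ($R{\left(u \right)} = 1 + u \frac{1}{3} = 1 + \frac{u}{3}$)
$U{\left(E \right)} = 2 + E$
$D{\left(c,P \right)} = -11$ ($D{\left(c,P \right)} = 2 - 13 = -11$)
$- 66 R{\left(-2 \right)} 42 + D{\left(-328,-555 \right)} = - 66 \left(1 + \frac{1}{3} \left(-2\right)\right) 42 - 11 = - 66 \left(1 - \frac{2}{3}\right) 42 - 11 = \left(-66\right) \frac{1}{3} \cdot 42 - 11 = \left(-22\right) 42 - 11 = -924 - 11 = -935$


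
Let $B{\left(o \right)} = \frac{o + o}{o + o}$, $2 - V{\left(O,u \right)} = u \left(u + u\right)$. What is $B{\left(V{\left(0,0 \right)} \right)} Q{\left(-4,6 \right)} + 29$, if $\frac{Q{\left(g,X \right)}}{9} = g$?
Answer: $-7$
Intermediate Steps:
$V{\left(O,u \right)} = 2 - 2 u^{2}$ ($V{\left(O,u \right)} = 2 - u \left(u + u\right) = 2 - u 2 u = 2 - 2 u^{2}$)
$B{\left(o \right)} = 1$ ($B{\left(o \right)} = \frac{2 o}{2 o} = 2 o \frac{1}{2 o} = 1$)
$Q{\left(g,X \right)} = 9 g$
$B{\left(V{\left(0,0 \right)} \right)} Q{\left(-4,6 \right)} + 29 = 1 \cdot 9 \left(-4\right) + 29 = 1 \left(-36\right) + 29 = -36 + 29 = -7$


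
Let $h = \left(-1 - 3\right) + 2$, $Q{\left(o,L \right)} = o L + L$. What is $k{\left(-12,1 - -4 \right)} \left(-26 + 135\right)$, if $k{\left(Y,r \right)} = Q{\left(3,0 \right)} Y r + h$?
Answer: $-218$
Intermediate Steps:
$Q{\left(o,L \right)} = L + L o$ ($Q{\left(o,L \right)} = L o + L = L + L o$)
$h = -2$ ($h = -4 + 2 = -2$)
$k{\left(Y,r \right)} = -2$ ($k{\left(Y,r \right)} = 0 \left(1 + 3\right) Y r - 2 = 0 \cdot 4 Y r - 2 = 0 Y r - 2 = 0 r - 2 = 0 - 2 = -2$)
$k{\left(-12,1 - -4 \right)} \left(-26 + 135\right) = - 2 \left(-26 + 135\right) = \left(-2\right) 109 = -218$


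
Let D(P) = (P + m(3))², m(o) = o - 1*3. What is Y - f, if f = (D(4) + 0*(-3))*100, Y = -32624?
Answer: -34224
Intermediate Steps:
m(o) = -3 + o (m(o) = o - 3 = -3 + o)
D(P) = P² (D(P) = (P + (-3 + 3))² = (P + 0)² = P²)
f = 1600 (f = (4² + 0*(-3))*100 = (16 + 0)*100 = 16*100 = 1600)
Y - f = -32624 - 1*1600 = -32624 - 1600 = -34224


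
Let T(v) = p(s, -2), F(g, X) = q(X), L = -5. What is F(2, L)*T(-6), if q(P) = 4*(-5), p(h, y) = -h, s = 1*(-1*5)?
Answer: -100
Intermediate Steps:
s = -5 (s = 1*(-5) = -5)
q(P) = -20
F(g, X) = -20
T(v) = 5 (T(v) = -1*(-5) = 5)
F(2, L)*T(-6) = -20*5 = -100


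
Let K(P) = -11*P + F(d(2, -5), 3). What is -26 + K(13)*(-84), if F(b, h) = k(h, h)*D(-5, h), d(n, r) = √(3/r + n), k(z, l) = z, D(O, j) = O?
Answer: 13246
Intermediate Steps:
d(n, r) = √(n + 3/r)
F(b, h) = -5*h (F(b, h) = h*(-5) = -5*h)
K(P) = -15 - 11*P (K(P) = -11*P - 5*3 = -11*P - 15 = -15 - 11*P)
-26 + K(13)*(-84) = -26 + (-15 - 11*13)*(-84) = -26 + (-15 - 143)*(-84) = -26 - 158*(-84) = -26 + 13272 = 13246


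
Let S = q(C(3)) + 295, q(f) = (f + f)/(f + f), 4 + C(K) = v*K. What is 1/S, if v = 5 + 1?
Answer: 1/296 ≈ 0.0033784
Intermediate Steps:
v = 6
C(K) = -4 + 6*K
q(f) = 1 (q(f) = (2*f)/((2*f)) = (2*f)*(1/(2*f)) = 1)
S = 296 (S = 1 + 295 = 296)
1/S = 1/296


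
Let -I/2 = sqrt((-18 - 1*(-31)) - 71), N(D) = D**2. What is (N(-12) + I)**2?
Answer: 20504 - 576*I*sqrt(58) ≈ 20504.0 - 4386.7*I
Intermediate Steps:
I = -2*I*sqrt(58) (I = -2*sqrt((-18 - 1*(-31)) - 71) = -2*sqrt((-18 + 31) - 71) = -2*sqrt(13 - 71) = -2*I*sqrt(58) ≈ -15.232*I)
(N(-12) + I)**2 = ((-12)**2 - 2*I*sqrt(58))**2 = (144 - 2*I*sqrt(58))**2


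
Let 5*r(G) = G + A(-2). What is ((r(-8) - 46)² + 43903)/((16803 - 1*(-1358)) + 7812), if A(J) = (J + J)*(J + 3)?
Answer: 1156139/649325 ≈ 1.7805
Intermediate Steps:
A(J) = 2*J*(3 + J) (A(J) = (2*J)*(3 + J) = 2*J*(3 + J))
r(G) = -⅘ + G/5 (r(G) = (G + 2*(-2)*(3 - 2))/5 = (G + 2*(-2)*1)/5 = (G - 4)/5 = (-4 + G)/5 = -⅘ + G/5)
((r(-8) - 46)² + 43903)/((16803 - 1*(-1358)) + 7812) = (((-⅘ + (⅕)*(-8)) - 46)² + 43903)/((16803 - 1*(-1358)) + 7812) = (((-⅘ - 8/5) - 46)² + 43903)/((16803 + 1358) + 7812) = ((-12/5 - 46)² + 43903)/(18161 + 7812) = ((-242/5)² + 43903)/25973 = (58564/25 + 43903)*(1/25973) = (1156139/25)*(1/25973) = 1156139/649325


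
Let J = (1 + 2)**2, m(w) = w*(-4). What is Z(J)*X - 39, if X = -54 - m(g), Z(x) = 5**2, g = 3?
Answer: -1089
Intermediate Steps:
m(w) = -4*w
J = 9 (J = 3**2 = 9)
Z(x) = 25
X = -42 (X = -54 - (-4)*3 = -54 - 1*(-12) = -54 + 12 = -42)
Z(J)*X - 39 = 25*(-42) - 39 = -1050 - 39 = -1089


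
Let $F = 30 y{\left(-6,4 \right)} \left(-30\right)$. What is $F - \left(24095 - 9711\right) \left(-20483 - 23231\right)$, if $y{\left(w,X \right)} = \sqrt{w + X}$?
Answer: $628782176 - 900 i \sqrt{2} \approx 6.2878 \cdot 10^{8} - 1272.8 i$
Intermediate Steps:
$y{\left(w,X \right)} = \sqrt{X + w}$
$F = - 900 i \sqrt{2}$ ($F = 30 \sqrt{4 - 6} \left(-30\right) = 30 \sqrt{-2} \left(-30\right) = 30 i \sqrt{2} \left(-30\right) = - 900 i \sqrt{2} \approx - 1272.8 i$)
$F - \left(24095 - 9711\right) \left(-20483 - 23231\right) = - 900 i \sqrt{2} - \left(24095 - 9711\right) \left(-20483 - 23231\right) = - 900 i \sqrt{2} - 14384 \left(-43714\right) = - 900 i \sqrt{2} - -628782176 = - 900 i \sqrt{2} + 628782176 = 628782176 - 900 i \sqrt{2}$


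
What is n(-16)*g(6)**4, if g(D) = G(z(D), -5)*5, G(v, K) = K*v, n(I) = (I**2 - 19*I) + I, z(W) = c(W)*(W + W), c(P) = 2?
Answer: 70502400000000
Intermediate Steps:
z(W) = 4*W (z(W) = 2*(W + W) = 2*(2*W) = 4*W)
n(I) = I**2 - 18*I
g(D) = -100*D (g(D) = -20*D*5 = -100*D)
n(-16)*g(6)**4 = (-16*(-18 - 16))*(-100*6)**4 = -16*(-34)*(-600)**4 = 544*129600000000 = 70502400000000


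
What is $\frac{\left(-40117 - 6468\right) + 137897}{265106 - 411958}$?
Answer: $- \frac{22828}{36713} \approx -0.6218$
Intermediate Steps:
$\frac{\left(-40117 - 6468\right) + 137897}{265106 - 411958} = \frac{-46585 + 137897}{-146852} = 91312 \left(- \frac{1}{146852}\right) = - \frac{22828}{36713}$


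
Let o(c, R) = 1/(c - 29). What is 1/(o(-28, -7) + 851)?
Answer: 57/48506 ≈ 0.0011751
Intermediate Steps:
o(c, R) = 1/(-29 + c)
1/(o(-28, -7) + 851) = 1/(1/(-29 - 28) + 851) = 1/(1/(-57) + 851) = 1/(-1/57 + 851) = 1/(48506/57) = 57/48506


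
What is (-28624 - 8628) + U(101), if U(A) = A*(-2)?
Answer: -37454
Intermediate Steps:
U(A) = -2*A
(-28624 - 8628) + U(101) = (-28624 - 8628) - 2*101 = -37252 - 202 = -37454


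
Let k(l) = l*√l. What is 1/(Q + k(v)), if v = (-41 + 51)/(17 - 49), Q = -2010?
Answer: -1646592/3309649945 + 64*I*√5/3309649945 ≈ -0.00049751 + 4.324e-8*I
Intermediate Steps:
v = -5/16 (v = 10/(-32) = 10*(-1/32) = -5/16 ≈ -0.31250)
k(l) = l^(3/2)
1/(Q + k(v)) = 1/(-2010 + (-5/16)^(3/2)) = 1/(-2010 - 5*I*√5/64)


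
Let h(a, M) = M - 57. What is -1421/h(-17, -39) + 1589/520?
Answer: 111433/6240 ≈ 17.858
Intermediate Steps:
h(a, M) = -57 + M
-1421/h(-17, -39) + 1589/520 = -1421/(-57 - 39) + 1589/520 = -1421/(-96) + 1589*(1/520) = -1421*(-1/96) + 1589/520 = 1421/96 + 1589/520 = 111433/6240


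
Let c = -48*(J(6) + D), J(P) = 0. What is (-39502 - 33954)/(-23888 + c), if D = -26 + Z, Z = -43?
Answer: 4591/1286 ≈ 3.5700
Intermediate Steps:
D = -69 (D = -26 - 43 = -69)
c = 3312 (c = -48*(0 - 69) = -48*(-69) = 3312)
(-39502 - 33954)/(-23888 + c) = (-39502 - 33954)/(-23888 + 3312) = -73456/(-20576) = -73456*(-1/20576) = 4591/1286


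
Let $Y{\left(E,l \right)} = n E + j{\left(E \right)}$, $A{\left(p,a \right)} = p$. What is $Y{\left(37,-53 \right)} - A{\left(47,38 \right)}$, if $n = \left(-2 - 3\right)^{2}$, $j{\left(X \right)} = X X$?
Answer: $2247$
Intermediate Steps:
$j{\left(X \right)} = X^{2}$
$n = 25$ ($n = \left(-5\right)^{2} = 25$)
$Y{\left(E,l \right)} = E^{2} + 25 E$ ($Y{\left(E,l \right)} = 25 E + E^{2} = E^{2} + 25 E$)
$Y{\left(37,-53 \right)} - A{\left(47,38 \right)} = 37 \left(25 + 37\right) - 47 = 37 \cdot 62 - 47 = 2294 - 47 = 2247$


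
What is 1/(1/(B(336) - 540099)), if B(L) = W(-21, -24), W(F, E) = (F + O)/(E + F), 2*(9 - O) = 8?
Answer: -24304439/45 ≈ -5.4010e+5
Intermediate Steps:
O = 5 (O = 9 - ½*8 = 9 - 4 = 5)
W(F, E) = (5 + F)/(E + F) (W(F, E) = (F + 5)/(E + F) = (5 + F)/(E + F))
B(L) = 16/45 (B(L) = (5 - 21)/(-24 - 21) = -16/(-45) = -1/45*(-16) = 16/45)
1/(1/(B(336) - 540099)) = 1/(1/(16/45 - 540099)) = 1/(1/(-24304439/45)) = 1/(-45/24304439) = -24304439/45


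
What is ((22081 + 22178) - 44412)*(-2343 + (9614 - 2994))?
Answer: -654381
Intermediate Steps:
((22081 + 22178) - 44412)*(-2343 + (9614 - 2994)) = (44259 - 44412)*(-2343 + 6620) = -153*4277 = -654381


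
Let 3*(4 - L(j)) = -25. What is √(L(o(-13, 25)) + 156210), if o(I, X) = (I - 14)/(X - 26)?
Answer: √1406001/3 ≈ 395.25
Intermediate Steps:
o(I, X) = (-14 + I)/(-26 + X)
L(j) = 37/3 (L(j) = 4 - ⅓*(-25) = 4 + 25/3 = 37/3)
√(L(o(-13, 25)) + 156210) = √(37/3 + 156210) = √(468667/3) = √1406001/3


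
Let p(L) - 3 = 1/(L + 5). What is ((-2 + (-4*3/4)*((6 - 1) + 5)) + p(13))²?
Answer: 271441/324 ≈ 837.78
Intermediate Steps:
p(L) = 3 + 1/(5 + L) (p(L) = 3 + 1/(L + 5) = 3 + 1/(5 + L))
((-2 + (-4*3/4)*((6 - 1) + 5)) + p(13))² = ((-2 + (-4*3/4)*((6 - 1) + 5)) + (16 + 3*13)/(5 + 13))² = ((-2 + (-12*¼)*(5 + 5)) + (16 + 39)/18)² = ((-2 - 3*10) + (1/18)*55)² = ((-2 - 30) + 55/18)² = (-32 + 55/18)² = (-521/18)² = 271441/324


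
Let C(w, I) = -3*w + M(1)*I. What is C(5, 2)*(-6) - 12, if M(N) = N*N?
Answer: 66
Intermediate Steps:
M(N) = N²
C(w, I) = I - 3*w (C(w, I) = -3*w + 1²*I = -3*w + 1*I = -3*w + I = I - 3*w)
C(5, 2)*(-6) - 12 = (2 - 3*5)*(-6) - 12 = (2 - 15)*(-6) - 12 = -13*(-6) - 12 = 78 - 12 = 66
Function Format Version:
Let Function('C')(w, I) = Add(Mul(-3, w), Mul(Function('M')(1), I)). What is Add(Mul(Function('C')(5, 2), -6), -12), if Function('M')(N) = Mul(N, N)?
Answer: 66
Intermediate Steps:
Function('M')(N) = Pow(N, 2)
Function('C')(w, I) = Add(I, Mul(-3, w)) (Function('C')(w, I) = Add(Mul(-3, w), Mul(Pow(1, 2), I)) = Add(Mul(-3, w), Mul(1, I)) = Add(Mul(-3, w), I) = Add(I, Mul(-3, w)))
Add(Mul(Function('C')(5, 2), -6), -12) = Add(Mul(Add(2, Mul(-3, 5)), -6), -12) = Add(Mul(Add(2, -15), -6), -12) = Add(Mul(-13, -6), -12) = Add(78, -12) = 66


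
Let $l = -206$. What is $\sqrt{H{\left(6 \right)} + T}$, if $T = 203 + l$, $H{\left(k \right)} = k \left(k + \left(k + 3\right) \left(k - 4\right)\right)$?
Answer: $\sqrt{141} \approx 11.874$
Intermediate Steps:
$H{\left(k \right)} = k \left(k + \left(-4 + k\right) \left(3 + k\right)\right)$ ($H{\left(k \right)} = k \left(k + \left(3 + k\right) \left(-4 + k\right)\right) = k \left(k + \left(-4 + k\right) \left(3 + k\right)\right)$)
$T = -3$ ($T = 203 - 206 = -3$)
$\sqrt{H{\left(6 \right)} + T} = \sqrt{6 \left(-12 + 6^{2}\right) - 3} = \sqrt{6 \left(-12 + 36\right) - 3} = \sqrt{6 \cdot 24 - 3} = \sqrt{144 - 3} = \sqrt{141}$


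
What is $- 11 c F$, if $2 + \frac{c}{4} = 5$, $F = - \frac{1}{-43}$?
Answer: $- \frac{132}{43} \approx -3.0698$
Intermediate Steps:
$F = \frac{1}{43}$ ($F = \left(-1\right) \left(- \frac{1}{43}\right) = \frac{1}{43} \approx 0.023256$)
$c = 12$ ($c = -8 + 4 \cdot 5 = -8 + 20 = 12$)
$- 11 c F = \left(-11\right) 12 \cdot \frac{1}{43} = \left(-132\right) \frac{1}{43} = - \frac{132}{43}$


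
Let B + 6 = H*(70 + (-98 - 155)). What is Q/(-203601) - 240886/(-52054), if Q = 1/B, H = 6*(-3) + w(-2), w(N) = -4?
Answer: 98579707250833/21302475372540 ≈ 4.6276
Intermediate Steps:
H = -22 (H = 6*(-3) - 4 = -18 - 4 = -22)
B = 4020 (B = -6 - 22*(70 + (-98 - 155)) = -6 - 22*(70 - 253) = -6 - 22*(-183) = -6 + 4026 = 4020)
Q = 1/4020 ≈ 0.00024876
Q/(-203601) - 240886/(-52054) = (1/4020)/(-203601) - 240886/(-52054) = (1/4020)*(-1/203601) - 240886*(-1/52054) = -1/818476020 + 120443/26027 = 98579707250833/21302475372540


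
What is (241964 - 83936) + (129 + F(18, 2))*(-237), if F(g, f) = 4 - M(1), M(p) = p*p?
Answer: 126744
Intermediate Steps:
M(p) = p²
F(g, f) = 3 (F(g, f) = 4 - 1*1² = 4 - 1*1 = 4 - 1 = 3)
(241964 - 83936) + (129 + F(18, 2))*(-237) = (241964 - 83936) + (129 + 3)*(-237) = 158028 + 132*(-237) = 158028 - 31284 = 126744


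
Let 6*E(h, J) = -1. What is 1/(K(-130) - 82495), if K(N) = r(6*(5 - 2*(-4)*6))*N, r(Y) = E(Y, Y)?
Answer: -3/247420 ≈ -1.2125e-5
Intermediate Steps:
E(h, J) = -⅙ (E(h, J) = (⅙)*(-1) = -⅙)
r(Y) = -⅙
K(N) = -N/6
1/(K(-130) - 82495) = 1/(-⅙*(-130) - 82495) = 1/(65/3 - 82495) = 1/(-247420/3) = -3/247420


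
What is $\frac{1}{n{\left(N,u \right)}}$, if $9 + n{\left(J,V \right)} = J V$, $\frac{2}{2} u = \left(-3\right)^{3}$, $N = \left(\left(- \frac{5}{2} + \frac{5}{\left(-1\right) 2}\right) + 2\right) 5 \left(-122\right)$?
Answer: $- \frac{1}{49419} \approx -2.0235 \cdot 10^{-5}$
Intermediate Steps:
$N = 1830$ ($N = \left(\left(\left(-5\right) \frac{1}{2} + \frac{5}{-2}\right) + 2\right) 5 \left(-122\right) = \left(\left(- \frac{5}{2} + 5 \left(- \frac{1}{2}\right)\right) + 2\right) 5 \left(-122\right) = \left(\left(- \frac{5}{2} - \frac{5}{2}\right) + 2\right) 5 \left(-122\right) = \left(-5 + 2\right) 5 \left(-122\right) = \left(-3\right) 5 \left(-122\right) = \left(-15\right) \left(-122\right) = 1830$)
$u = -27$ ($u = \left(-3\right)^{3} = -27$)
$n{\left(J,V \right)} = -9 + J V$
$\frac{1}{n{\left(N,u \right)}} = \frac{1}{-9 + 1830 \left(-27\right)} = \frac{1}{-9 - 49410} = \frac{1}{-49419} = - \frac{1}{49419}$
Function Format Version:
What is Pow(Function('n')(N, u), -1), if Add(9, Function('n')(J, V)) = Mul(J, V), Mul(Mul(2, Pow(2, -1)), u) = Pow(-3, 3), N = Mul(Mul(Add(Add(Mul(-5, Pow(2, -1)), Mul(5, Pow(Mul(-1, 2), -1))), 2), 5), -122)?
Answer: Rational(-1, 49419) ≈ -2.0235e-5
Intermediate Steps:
N = 1830 (N = Mul(Mul(Add(Add(Mul(-5, Rational(1, 2)), Mul(5, Pow(-2, -1))), 2), 5), -122) = Mul(Mul(Add(Add(Rational(-5, 2), Mul(5, Rational(-1, 2))), 2), 5), -122) = Mul(Mul(Add(Add(Rational(-5, 2), Rational(-5, 2)), 2), 5), -122) = Mul(Mul(Add(-5, 2), 5), -122) = Mul(Mul(-3, 5), -122) = Mul(-15, -122) = 1830)
u = -27 (u = Pow(-3, 3) = -27)
Function('n')(J, V) = Add(-9, Mul(J, V))
Pow(Function('n')(N, u), -1) = Pow(Add(-9, Mul(1830, -27)), -1) = Pow(Add(-9, -49410), -1) = Pow(-49419, -1) = Rational(-1, 49419)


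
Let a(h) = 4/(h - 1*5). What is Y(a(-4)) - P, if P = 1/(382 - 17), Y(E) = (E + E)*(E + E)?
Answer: 23279/29565 ≈ 0.78738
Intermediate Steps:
a(h) = 4/(-5 + h) (a(h) = 4/(h - 5) = 4/(-5 + h))
Y(E) = 4*E**2 (Y(E) = (2*E)*(2*E) = 4*E**2)
P = 1/365 ≈ 0.0027397
Y(a(-4)) - P = 4*(4/(-5 - 4))**2 - 1*1/365 = 4*(4/(-9))**2 - 1/365 = 4*(4*(-1/9))**2 - 1/365 = 4*(-4/9)**2 - 1/365 = 4*(16/81) - 1/365 = 64/81 - 1/365 = 23279/29565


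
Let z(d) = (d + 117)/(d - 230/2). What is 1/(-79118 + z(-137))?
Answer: -63/4984429 ≈ -1.2639e-5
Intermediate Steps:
z(d) = (117 + d)/(-115 + d) (z(d) = (117 + d)/(d - 230*1/2) = (117 + d)/(d - 115) = (117 + d)/(-115 + d))
1/(-79118 + z(-137)) = 1/(-79118 + (117 - 137)/(-115 - 137)) = 1/(-79118 - 20/(-252)) = 1/(-79118 - 1/252*(-20)) = 1/(-79118 + 5/63) = 1/(-4984429/63) = -63/4984429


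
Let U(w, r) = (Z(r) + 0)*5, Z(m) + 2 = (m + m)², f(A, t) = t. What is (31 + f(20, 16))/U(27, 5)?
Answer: 47/490 ≈ 0.095918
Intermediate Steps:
Z(m) = -2 + 4*m² (Z(m) = -2 + (m + m)² = -2 + (2*m)² = -2 + 4*m²)
U(w, r) = -10 + 20*r² (U(w, r) = ((-2 + 4*r²) + 0)*5 = (-2 + 4*r²)*5 = -10 + 20*r²)
(31 + f(20, 16))/U(27, 5) = (31 + 16)/(-10 + 20*5²) = 47/(-10 + 20*25) = 47/(-10 + 500) = 47/490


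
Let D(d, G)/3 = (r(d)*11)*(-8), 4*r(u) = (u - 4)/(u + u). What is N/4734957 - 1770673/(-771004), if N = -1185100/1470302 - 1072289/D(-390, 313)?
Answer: 13395918459107764254977/5815782203909216357676 ≈ 2.3034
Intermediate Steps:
r(u) = (-4 + u)/(8*u) (r(u) = ((u - 4)/(u + u))/4 = ((-4 + u)/((2*u)))/4 = ((-4 + u)*(1/(2*u)))/4 = ((-4 + u)/(2*u))/4 = (-4 + u)/(8*u))
D(d, G) = -33*(-4 + d)/d (D(d, G) = 3*((((-4 + d)/(8*d))*11)*(-8)) = 3*((11*(-4 + d)/(8*d))*(-8)) = 3*(-11*(-4 + d)/d) = -33*(-4 + d)/d)
N = 51237847435685/1593072217 (N = -1185100/1470302 - 1072289/(-33 + 132/(-390)) = -1185100*1/1470302 - 1072289/(-33 + 132*(-1/390)) = -592550/735151 - 1072289/(-33 - 22/65) = -592550/735151 - 1072289/(-2167/65) = -592550/735151 - 1072289*(-65/2167) = -592550/735151 + 69698785/2167 = 51237847435685/1593072217 ≈ 32163.)
N/4734957 - 1770673/(-771004) = (51237847435685/1593072217)/4734957 - 1770673/(-771004) = (51237847435685/1593072217)*(1/4734957) - 1770673*(-1/771004) = 51237847435685/7543128445389669 + 1770673/771004 = 13395918459107764254977/5815782203909216357676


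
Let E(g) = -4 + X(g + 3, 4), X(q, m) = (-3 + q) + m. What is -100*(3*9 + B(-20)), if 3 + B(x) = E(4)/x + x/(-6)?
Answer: -8140/3 ≈ -2713.3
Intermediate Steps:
X(q, m) = -3 + m + q
E(g) = g (E(g) = -4 + (-3 + 4 + (g + 3)) = -4 + (-3 + 4 + (3 + g)) = -4 + (4 + g) = g)
B(x) = -3 + 4/x - x/6 (B(x) = -3 + (4/x + x/(-6)) = -3 + (4/x + x*(-1/6)) = -3 + (4/x - x/6) = -3 + 4/x - x/6)
-100*(3*9 + B(-20)) = -100*(3*9 + (-3 + 4/(-20) - 1/6*(-20))) = -100*(27 + (-3 + 4*(-1/20) + 10/3)) = -100*(27 + (-3 - 1/5 + 10/3)) = -100*(27 + 2/15) = -100*407/15 = -8140/3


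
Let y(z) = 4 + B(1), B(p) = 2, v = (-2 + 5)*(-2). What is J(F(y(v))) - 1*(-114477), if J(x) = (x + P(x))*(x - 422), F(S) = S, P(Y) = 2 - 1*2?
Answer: 111981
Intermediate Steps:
v = -6 (v = 3*(-2) = -6)
P(Y) = 0 (P(Y) = 2 - 2 = 0)
y(z) = 6 (y(z) = 4 + 2 = 6)
J(x) = x*(-422 + x) (J(x) = (x + 0)*(x - 422) = x*(-422 + x))
J(F(y(v))) - 1*(-114477) = 6*(-422 + 6) - 1*(-114477) = 6*(-416) + 114477 = -2496 + 114477 = 111981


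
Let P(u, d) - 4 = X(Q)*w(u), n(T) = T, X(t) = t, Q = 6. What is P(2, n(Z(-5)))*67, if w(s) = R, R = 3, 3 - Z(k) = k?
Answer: 1474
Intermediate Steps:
Z(k) = 3 - k
w(s) = 3
P(u, d) = 22 (P(u, d) = 4 + 6*3 = 4 + 18 = 22)
P(2, n(Z(-5)))*67 = 22*67 = 1474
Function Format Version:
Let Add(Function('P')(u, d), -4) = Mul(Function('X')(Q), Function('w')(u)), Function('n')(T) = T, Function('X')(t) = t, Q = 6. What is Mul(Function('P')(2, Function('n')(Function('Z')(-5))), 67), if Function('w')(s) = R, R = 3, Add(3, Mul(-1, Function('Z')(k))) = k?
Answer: 1474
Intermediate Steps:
Function('Z')(k) = Add(3, Mul(-1, k))
Function('w')(s) = 3
Function('P')(u, d) = 22 (Function('P')(u, d) = Add(4, Mul(6, 3)) = Add(4, 18) = 22)
Mul(Function('P')(2, Function('n')(Function('Z')(-5))), 67) = Mul(22, 67) = 1474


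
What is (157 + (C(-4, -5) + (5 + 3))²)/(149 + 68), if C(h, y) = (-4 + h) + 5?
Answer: 26/31 ≈ 0.83871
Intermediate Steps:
C(h, y) = 1 + h
(157 + (C(-4, -5) + (5 + 3))²)/(149 + 68) = (157 + ((1 - 4) + (5 + 3))²)/(149 + 68) = (157 + (-3 + 8)²)/217 = (157 + 5²)/217 = (157 + 25)/217 = (1/217)*182 = 26/31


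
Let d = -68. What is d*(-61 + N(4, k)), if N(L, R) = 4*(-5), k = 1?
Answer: 5508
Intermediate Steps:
N(L, R) = -20
d*(-61 + N(4, k)) = -68*(-61 - 20) = -68*(-81) = 5508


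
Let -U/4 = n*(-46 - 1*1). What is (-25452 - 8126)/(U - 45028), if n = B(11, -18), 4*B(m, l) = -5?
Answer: 33578/45263 ≈ 0.74184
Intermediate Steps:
B(m, l) = -5/4 (B(m, l) = (¼)*(-5) = -5/4)
n = -5/4 ≈ -1.2500
U = -235 (U = -(-5)*(-46 - 1*1) = -(-5)*(-46 - 1) = -(-5)*(-47) = -4*235/4 = -235)
(-25452 - 8126)/(U - 45028) = (-25452 - 8126)/(-235 - 45028) = -33578/(-45263) = -33578*(-1/45263) = 33578/45263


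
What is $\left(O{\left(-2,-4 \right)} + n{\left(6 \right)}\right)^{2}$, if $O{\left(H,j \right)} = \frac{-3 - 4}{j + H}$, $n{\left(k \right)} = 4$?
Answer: $\frac{961}{36} \approx 26.694$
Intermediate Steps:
$O{\left(H,j \right)} = - \frac{7}{H + j}$
$\left(O{\left(-2,-4 \right)} + n{\left(6 \right)}\right)^{2} = \left(- \frac{7}{-2 - 4} + 4\right)^{2} = \left(- \frac{7}{-6} + 4\right)^{2} = \left(\left(-7\right) \left(- \frac{1}{6}\right) + 4\right)^{2} = \left(\frac{7}{6} + 4\right)^{2} = \left(\frac{31}{6}\right)^{2} = \frac{961}{36}$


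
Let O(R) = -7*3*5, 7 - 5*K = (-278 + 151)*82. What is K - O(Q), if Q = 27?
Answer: 10946/5 ≈ 2189.2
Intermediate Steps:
K = 10421/5 (K = 7/5 - (-278 + 151)*82/5 = 7/5 - (-127)*82/5 = 7/5 - ⅕*(-10414) = 7/5 + 10414/5 = 10421/5 ≈ 2084.2)
O(R) = -105 (O(R) = -21*5 = -105)
K - O(Q) = 10421/5 - 1*(-105) = 10421/5 + 105 = 10946/5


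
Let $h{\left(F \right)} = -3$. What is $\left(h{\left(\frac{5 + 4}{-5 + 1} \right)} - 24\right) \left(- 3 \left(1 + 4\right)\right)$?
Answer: $405$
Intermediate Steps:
$\left(h{\left(\frac{5 + 4}{-5 + 1} \right)} - 24\right) \left(- 3 \left(1 + 4\right)\right) = \left(-3 - 24\right) \left(- 3 \left(1 + 4\right)\right) = - 27 \left(\left(-3\right) 5\right) = \left(-27\right) \left(-15\right) = 405$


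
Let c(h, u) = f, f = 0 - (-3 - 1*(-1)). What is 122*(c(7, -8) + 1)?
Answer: 366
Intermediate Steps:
f = 2 (f = 0 - (-3 + 1) = 0 - 1*(-2) = 0 + 2 = 2)
c(h, u) = 2
122*(c(7, -8) + 1) = 122*(2 + 1) = 122*3 = 366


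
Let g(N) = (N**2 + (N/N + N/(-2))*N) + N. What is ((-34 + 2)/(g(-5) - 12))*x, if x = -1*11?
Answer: -704/19 ≈ -37.053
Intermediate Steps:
x = -11
g(N) = N + N**2 + N*(1 - N/2) (g(N) = (N**2 + (1 + N*(-1/2))*N) + N = (N**2 + (1 - N/2)*N) + N = (N**2 + N*(1 - N/2)) + N = N + N**2 + N*(1 - N/2))
((-34 + 2)/(g(-5) - 12))*x = ((-34 + 2)/((1/2)*(-5)*(4 - 5) - 12))*(-11) = -32/((1/2)*(-5)*(-1) - 12)*(-11) = -32/(5/2 - 12)*(-11) = -32/(-19/2)*(-11) = -32*(-2/19)*(-11) = (64/19)*(-11) = -704/19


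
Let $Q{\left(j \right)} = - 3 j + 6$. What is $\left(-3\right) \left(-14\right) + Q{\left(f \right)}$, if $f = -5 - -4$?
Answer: $51$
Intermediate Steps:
$f = -1$ ($f = -5 + 4 = -1$)
$Q{\left(j \right)} = 6 - 3 j$
$\left(-3\right) \left(-14\right) + Q{\left(f \right)} = \left(-3\right) \left(-14\right) + \left(6 - -3\right) = 42 + \left(6 + 3\right) = 42 + 9 = 51$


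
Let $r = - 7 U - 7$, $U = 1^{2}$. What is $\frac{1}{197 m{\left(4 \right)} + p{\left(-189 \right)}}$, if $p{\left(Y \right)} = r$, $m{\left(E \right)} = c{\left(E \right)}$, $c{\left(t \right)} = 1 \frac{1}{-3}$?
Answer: $- \frac{3}{239} \approx -0.012552$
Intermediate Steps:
$c{\left(t \right)} = - \frac{1}{3}$ ($c{\left(t \right)} = 1 \left(- \frac{1}{3}\right) = - \frac{1}{3}$)
$m{\left(E \right)} = - \frac{1}{3}$
$U = 1$
$r = -14$ ($r = \left(-7\right) 1 - 7 = -7 - 7 = -14$)
$p{\left(Y \right)} = -14$
$\frac{1}{197 m{\left(4 \right)} + p{\left(-189 \right)}} = \frac{1}{197 \left(- \frac{1}{3}\right) - 14} = \frac{1}{- \frac{197}{3} - 14} = \frac{1}{- \frac{239}{3}} = - \frac{3}{239}$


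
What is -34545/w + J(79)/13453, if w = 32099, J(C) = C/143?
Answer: -66454409734/61751382121 ≈ -1.0762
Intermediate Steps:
J(C) = C/143 (J(C) = C*(1/143) = C/143)
-34545/w + J(79)/13453 = -34545/32099 + ((1/143)*79)/13453 = -34545*1/32099 + (79/143)*(1/13453) = -34545/32099 + 79/1923779 = -66454409734/61751382121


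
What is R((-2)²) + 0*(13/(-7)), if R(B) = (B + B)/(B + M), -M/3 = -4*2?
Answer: 2/7 ≈ 0.28571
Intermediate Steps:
M = 24 (M = -(-12)*2 = -3*(-8) = 24)
R(B) = 2*B/(24 + B) (R(B) = (B + B)/(B + 24) = (2*B)/(24 + B) = 2*B/(24 + B))
R((-2)²) + 0*(13/(-7)) = 2*(-2)²/(24 + (-2)²) + 0*(13/(-7)) = 2*4/(24 + 4) + 0*(13*(-⅐)) = 2*4/28 + 0*(-13/7) = 2*4*(1/28) + 0 = 2/7 + 0 = 2/7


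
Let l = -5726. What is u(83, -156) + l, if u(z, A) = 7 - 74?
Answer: -5793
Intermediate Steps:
u(z, A) = -67
u(83, -156) + l = -67 - 5726 = -5793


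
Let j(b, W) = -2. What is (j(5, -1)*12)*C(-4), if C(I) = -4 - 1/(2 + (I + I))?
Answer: 92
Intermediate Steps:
C(I) = -4 - 1/(2 + 2*I)
(j(5, -1)*12)*C(-4) = (-2*12)*((-9 - 8*(-4))/(2*(1 - 4))) = -12*(-9 + 32)/(-3) = -12*(-1)*23/3 = -24*(-23/6) = 92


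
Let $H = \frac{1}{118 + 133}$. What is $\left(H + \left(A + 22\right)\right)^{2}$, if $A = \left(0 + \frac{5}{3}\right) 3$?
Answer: $\frac{45941284}{63001} \approx 729.21$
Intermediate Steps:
$A = 5$ ($A = \left(0 + 5 \cdot \frac{1}{3}\right) 3 = \left(0 + \frac{5}{3}\right) 3 = \frac{5}{3} \cdot 3 = 5$)
$H = \frac{1}{251} \approx 0.0039841$
$\left(H + \left(A + 22\right)\right)^{2} = \left(\frac{1}{251} + \left(5 + 22\right)\right)^{2} = \left(\frac{1}{251} + 27\right)^{2} = \left(\frac{6778}{251}\right)^{2} = \frac{45941284}{63001}$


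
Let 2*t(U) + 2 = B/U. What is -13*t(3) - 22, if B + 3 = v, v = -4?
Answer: 37/6 ≈ 6.1667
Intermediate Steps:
B = -7 (B = -3 - 4 = -7)
t(U) = -1 - 7/(2*U) (t(U) = -1 + (-7/U)/2 = -1 - 7/(2*U))
-13*t(3) - 22 = -13*(-7/2 - 1*3)/3 - 22 = -13*(-7/2 - 3)/3 - 22 = -13*(-13)/(3*2) - 22 = -13*(-13/6) - 22 = 169/6 - 22 = 37/6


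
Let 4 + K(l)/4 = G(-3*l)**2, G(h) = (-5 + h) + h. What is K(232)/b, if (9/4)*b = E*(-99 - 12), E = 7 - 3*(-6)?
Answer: -1170963/185 ≈ -6329.5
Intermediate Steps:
E = 25 (E = 7 + 18 = 25)
G(h) = -5 + 2*h
K(l) = -16 + 4*(-5 - 6*l)**2 (K(l) = -16 + 4*(-5 + 2*(-3*l))**2 = -16 + 4*(-5 - 6*l)**2)
b = -3700/3 (b = 4*(25*(-99 - 12))/9 = 4*(25*(-111))/9 = (4/9)*(-2775) = -3700/3 ≈ -1233.3)
K(232)/b = (84 + 144*232**2 + 240*232)/(-3700/3) = (84 + 144*53824 + 55680)*(-3/3700) = (84 + 7750656 + 55680)*(-3/3700) = 7806420*(-3/3700) = -1170963/185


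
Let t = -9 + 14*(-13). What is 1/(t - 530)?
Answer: -1/721 ≈ -0.0013870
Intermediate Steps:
t = -191 (t = -9 - 182 = -191)
1/(t - 530) = 1/(-191 - 530) = 1/(-721) = -1/721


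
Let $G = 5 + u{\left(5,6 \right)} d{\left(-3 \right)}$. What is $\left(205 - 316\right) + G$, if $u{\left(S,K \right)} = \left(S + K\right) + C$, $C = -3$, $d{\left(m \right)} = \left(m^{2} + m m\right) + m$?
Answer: $14$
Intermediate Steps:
$d{\left(m \right)} = m + 2 m^{2}$ ($d{\left(m \right)} = \left(m^{2} + m^{2}\right) + m = 2 m^{2} + m = m + 2 m^{2}$)
$u{\left(S,K \right)} = -3 + K + S$ ($u{\left(S,K \right)} = \left(S + K\right) - 3 = \left(K + S\right) - 3 = -3 + K + S$)
$G = 125$ ($G = 5 + \left(-3 + 6 + 5\right) \left(- 3 \left(1 + 2 \left(-3\right)\right)\right) = 5 + 8 \left(- 3 \left(1 - 6\right)\right) = 5 + 8 \left(\left(-3\right) \left(-5\right)\right) = 5 + 8 \cdot 15 = 5 + 120 = 125$)
$\left(205 - 316\right) + G = \left(205 - 316\right) + 125 = -111 + 125 = 14$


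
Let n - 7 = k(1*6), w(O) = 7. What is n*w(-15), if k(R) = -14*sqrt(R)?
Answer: 49 - 98*sqrt(6) ≈ -191.05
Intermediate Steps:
n = 7 - 14*sqrt(6) ≈ -27.293
n*w(-15) = (7 - 14*sqrt(6))*7 = 49 - 98*sqrt(6)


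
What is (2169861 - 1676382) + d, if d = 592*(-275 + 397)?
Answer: 565703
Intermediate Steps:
d = 72224 (d = 592*122 = 72224)
(2169861 - 1676382) + d = (2169861 - 1676382) + 72224 = 493479 + 72224 = 565703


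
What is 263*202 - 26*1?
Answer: 53100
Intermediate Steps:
263*202 - 26*1 = 53126 - 26 = 53100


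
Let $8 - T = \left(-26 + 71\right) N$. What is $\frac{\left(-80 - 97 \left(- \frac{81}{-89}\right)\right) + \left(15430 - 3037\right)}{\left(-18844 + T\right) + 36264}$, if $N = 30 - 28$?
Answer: $\frac{544000}{771541} \approx 0.70508$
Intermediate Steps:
$N = 2$ ($N = 30 - 28 = 2$)
$T = -82$ ($T = 8 - \left(-26 + 71\right) 2 = 8 - 45 \cdot 2 = 8 - 90 = -82$)
$\frac{\left(-80 - 97 \left(- \frac{81}{-89}\right)\right) + \left(15430 - 3037\right)}{\left(-18844 + T\right) + 36264} = \frac{\left(-80 - 97 \left(- \frac{81}{-89}\right)\right) + \left(15430 - 3037\right)}{\left(-18844 - 82\right) + 36264} = \frac{\left(-80 - 97 \left(\left(-81\right) \left(- \frac{1}{89}\right)\right)\right) + 12393}{-18926 + 36264} = \frac{\left(-80 - \frac{7857}{89}\right) + 12393}{17338} = \left(\left(-80 - \frac{7857}{89}\right) + 12393\right) \frac{1}{17338} = \left(- \frac{14977}{89} + 12393\right) \frac{1}{17338} = \frac{1088000}{89} \cdot \frac{1}{17338} = \frac{544000}{771541}$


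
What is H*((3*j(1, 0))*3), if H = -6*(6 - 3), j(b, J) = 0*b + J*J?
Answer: 0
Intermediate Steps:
j(b, J) = J**2 (j(b, J) = 0 + J**2 = J**2)
H = -18 (H = -6*3 = -18)
H*((3*j(1, 0))*3) = -18*3*0**2*3 = -18*3*0*3 = -0*3 = -18*0 = 0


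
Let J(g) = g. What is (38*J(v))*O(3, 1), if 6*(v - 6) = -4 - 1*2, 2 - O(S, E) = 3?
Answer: -190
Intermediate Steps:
O(S, E) = -1 (O(S, E) = 2 - 1*3 = 2 - 3 = -1)
v = 5 (v = 6 + (-4 - 1*2)/6 = 6 + (-4 - 2)/6 = 6 + (⅙)*(-6) = 6 - 1 = 5)
(38*J(v))*O(3, 1) = (38*5)*(-1) = 190*(-1) = -190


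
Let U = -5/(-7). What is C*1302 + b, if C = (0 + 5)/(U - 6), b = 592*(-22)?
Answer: -527458/37 ≈ -14256.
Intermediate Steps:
b = -13024
U = 5/7 (U = -5*(-⅐) = 5/7 ≈ 0.71429)
C = -35/37 (C = (0 + 5)/(5/7 - 6) = 5/(-37/7) = 5*(-7/37) = -35/37 ≈ -0.94595)
C*1302 + b = -35/37*1302 - 13024 = -45570/37 - 13024 = -527458/37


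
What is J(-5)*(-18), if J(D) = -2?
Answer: 36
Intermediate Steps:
J(-5)*(-18) = -2*(-18) = 36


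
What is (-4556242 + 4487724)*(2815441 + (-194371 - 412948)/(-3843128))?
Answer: -370685831483490653/1921564 ≈ -1.9291e+11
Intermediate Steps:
(-4556242 + 4487724)*(2815441 + (-194371 - 412948)/(-3843128)) = -68518*(2815441 - 607319*(-1/3843128)) = -68518*(2815441 + 607319/3843128) = -68518*10820100746767/3843128 = -370685831483490653/1921564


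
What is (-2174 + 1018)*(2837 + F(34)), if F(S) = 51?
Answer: -3338528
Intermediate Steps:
(-2174 + 1018)*(2837 + F(34)) = (-2174 + 1018)*(2837 + 51) = -1156*2888 = -3338528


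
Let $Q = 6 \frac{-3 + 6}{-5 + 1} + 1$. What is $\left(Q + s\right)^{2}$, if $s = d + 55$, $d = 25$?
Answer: $\frac{23409}{4} \approx 5852.3$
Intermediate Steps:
$s = 80$ ($s = 25 + 55 = 80$)
$Q = - \frac{7}{2}$ ($Q = 6 \frac{3}{-4} + 1 = 6 \cdot 3 \left(- \frac{1}{4}\right) + 1 = 6 \left(- \frac{3}{4}\right) + 1 = - \frac{9}{2} + 1 = - \frac{7}{2} \approx -3.5$)
$\left(Q + s\right)^{2} = \left(- \frac{7}{2} + 80\right)^{2} = \left(\frac{153}{2}\right)^{2} = \frac{23409}{4}$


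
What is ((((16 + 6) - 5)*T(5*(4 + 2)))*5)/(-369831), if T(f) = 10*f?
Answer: -8500/123277 ≈ -0.068950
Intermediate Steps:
((((16 + 6) - 5)*T(5*(4 + 2)))*5)/(-369831) = ((((16 + 6) - 5)*(10*(5*(4 + 2))))*5)/(-369831) = (((22 - 5)*(10*(5*6)))*5)*(-1/369831) = ((17*(10*30))*5)*(-1/369831) = ((17*300)*5)*(-1/369831) = (5100*5)*(-1/369831) = 25500*(-1/369831) = -8500/123277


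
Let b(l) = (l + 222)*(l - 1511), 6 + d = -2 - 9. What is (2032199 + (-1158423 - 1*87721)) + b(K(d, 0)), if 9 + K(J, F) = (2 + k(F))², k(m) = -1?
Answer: 460989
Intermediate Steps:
d = -17 (d = -6 + (-2 - 9) = -6 - 11 = -17)
K(J, F) = -8 (K(J, F) = -9 + (2 - 1)² = -9 + 1² = -9 + 1 = -8)
b(l) = (-1511 + l)*(222 + l) (b(l) = (222 + l)*(-1511 + l) = (-1511 + l)*(222 + l))
(2032199 + (-1158423 - 1*87721)) + b(K(d, 0)) = (2032199 + (-1158423 - 1*87721)) + (-335442 + (-8)² - 1289*(-8)) = (2032199 + (-1158423 - 87721)) + (-335442 + 64 + 10312) = (2032199 - 1246144) - 325066 = 786055 - 325066 = 460989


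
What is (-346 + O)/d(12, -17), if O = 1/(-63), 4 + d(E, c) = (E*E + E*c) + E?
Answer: 21799/3276 ≈ 6.6542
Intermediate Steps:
d(E, c) = -4 + E + E² + E*c (d(E, c) = -4 + ((E*E + E*c) + E) = -4 + ((E² + E*c) + E) = -4 + (E + E² + E*c) = -4 + E + E² + E*c)
O = -1/63 ≈ -0.015873
(-346 + O)/d(12, -17) = (-346 - 1/63)/(-4 + 12 + 12² + 12*(-17)) = -21799/(63*(-4 + 12 + 144 - 204)) = -21799/63/(-52) = -21799/63*(-1/52) = 21799/3276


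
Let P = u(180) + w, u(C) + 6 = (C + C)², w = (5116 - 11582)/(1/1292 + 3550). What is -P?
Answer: -594387615922/4586601 ≈ -1.2959e+5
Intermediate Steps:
w = -8354072/4586601 (w = -6466/(1/1292 + 3550) = -6466/4586601/1292 = -6466*1292/4586601 = -8354072/4586601 ≈ -1.8214)
u(C) = -6 + 4*C² (u(C) = -6 + (C + C)² = -6 + (2*C)² = -6 + 4*C²)
P = 594387615922/4586601 (P = (-6 + 4*180²) - 8354072/4586601 = (-6 + 4*32400) - 8354072/4586601 = (-6 + 129600) - 8354072/4586601 = 129594 - 8354072/4586601 = 594387615922/4586601 ≈ 1.2959e+5)
-P = -1*594387615922/4586601 = -594387615922/4586601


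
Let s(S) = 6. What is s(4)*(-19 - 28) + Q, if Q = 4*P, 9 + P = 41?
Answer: -154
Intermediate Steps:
P = 32 (P = -9 + 41 = 32)
Q = 128 (Q = 4*32 = 128)
s(4)*(-19 - 28) + Q = 6*(-19 - 28) + 128 = 6*(-47) + 128 = -282 + 128 = -154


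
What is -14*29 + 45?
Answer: -361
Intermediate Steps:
-14*29 + 45 = -406 + 45 = -361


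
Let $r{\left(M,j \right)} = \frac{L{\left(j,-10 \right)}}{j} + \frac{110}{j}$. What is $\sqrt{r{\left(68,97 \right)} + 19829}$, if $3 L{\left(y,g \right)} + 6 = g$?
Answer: $\frac{\sqrt{1679230923}}{291} \approx 140.82$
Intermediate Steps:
$L{\left(y,g \right)} = -2 + \frac{g}{3}$
$r{\left(M,j \right)} = \frac{314}{3 j}$ ($r{\left(M,j \right)} = \frac{-2 + \frac{1}{3} \left(-10\right)}{j} + \frac{110}{j} = \frac{-2 - \frac{10}{3}}{j} + \frac{110}{j} = - \frac{16}{3 j} + \frac{110}{j} = \frac{314}{3 j}$)
$\sqrt{r{\left(68,97 \right)} + 19829} = \sqrt{\frac{314}{3 \cdot 97} + 19829} = \sqrt{\frac{314}{3} \cdot \frac{1}{97} + 19829} = \sqrt{\frac{314}{291} + 19829} = \sqrt{\frac{5770553}{291}} = \frac{\sqrt{1679230923}}{291}$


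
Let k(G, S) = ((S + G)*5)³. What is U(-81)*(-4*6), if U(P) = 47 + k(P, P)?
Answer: 12754582872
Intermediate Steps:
k(G, S) = (5*G + 5*S)³ (k(G, S) = ((G + S)*5)³ = (5*G + 5*S)³)
U(P) = 47 + 1000*P³ (U(P) = 47 + 125*(P + P)³ = 47 + 125*(2*P)³ = 47 + 125*(8*P³) = 47 + 1000*P³)
U(-81)*(-4*6) = (47 + 1000*(-81)³)*(-4*6) = (47 + 1000*(-531441))*(-24) = (47 - 531441000)*(-24) = -531440953*(-24) = 12754582872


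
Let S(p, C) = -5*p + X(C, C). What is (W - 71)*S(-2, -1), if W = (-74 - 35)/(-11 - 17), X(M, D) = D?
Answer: -16911/28 ≈ -603.96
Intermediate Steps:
W = 109/28 (W = -109/(-28) = -109*(-1/28) = 109/28 ≈ 3.8929)
S(p, C) = C - 5*p (S(p, C) = -5*p + C = C - 5*p)
(W - 71)*S(-2, -1) = (109/28 - 71)*(-1 - 5*(-2)) = -1879*(-1 + 10)/28 = -1879/28*9 = -16911/28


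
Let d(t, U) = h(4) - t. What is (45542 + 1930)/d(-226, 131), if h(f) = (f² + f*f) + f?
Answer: 23736/131 ≈ 181.19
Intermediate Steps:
h(f) = f + 2*f² (h(f) = (f² + f²) + f = 2*f² + f = f + 2*f²)
d(t, U) = 36 - t (d(t, U) = 4*(1 + 2*4) - t = 4*(1 + 8) - t = 4*9 - t = 36 - t)
(45542 + 1930)/d(-226, 131) = (45542 + 1930)/(36 - 1*(-226)) = 47472/(36 + 226) = 47472/262 = 47472*(1/262) = 23736/131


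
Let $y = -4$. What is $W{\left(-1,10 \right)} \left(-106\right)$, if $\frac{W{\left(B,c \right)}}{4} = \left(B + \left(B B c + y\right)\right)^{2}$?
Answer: $-10600$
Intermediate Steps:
$W{\left(B,c \right)} = 4 \left(-4 + B + c B^{2}\right)^{2}$ ($W{\left(B,c \right)} = 4 \left(B + \left(B B c - 4\right)\right)^{2} = 4 \left(B + \left(B^{2} c - 4\right)\right)^{2} = 4 \left(B + \left(c B^{2} - 4\right)\right)^{2} = 4 \left(B + \left(-4 + c B^{2}\right)\right)^{2} = 4 \left(-4 + B + c B^{2}\right)^{2}$)
$W{\left(-1,10 \right)} \left(-106\right) = 4 \left(-4 - 1 + 10 \left(-1\right)^{2}\right)^{2} \left(-106\right) = 4 \left(-4 - 1 + 10 \cdot 1\right)^{2} \left(-106\right) = 4 \left(-4 - 1 + 10\right)^{2} \left(-106\right) = 4 \cdot 5^{2} \left(-106\right) = 4 \cdot 25 \left(-106\right) = 100 \left(-106\right) = -10600$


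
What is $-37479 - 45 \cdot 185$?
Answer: $-45804$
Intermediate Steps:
$-37479 - 45 \cdot 185 = -37479 - 8325 = -45804$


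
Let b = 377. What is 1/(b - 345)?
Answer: 1/32 ≈ 0.031250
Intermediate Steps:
1/(b - 345) = 1/(377 - 345) = 1/32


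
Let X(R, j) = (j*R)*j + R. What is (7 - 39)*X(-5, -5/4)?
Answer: 410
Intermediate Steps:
X(R, j) = R + R*j² (X(R, j) = (R*j)*j + R = R*j² + R = R + R*j²)
(7 - 39)*X(-5, -5/4) = (7 - 39)*(-5*(1 + (-5/4)²)) = -(-160)*(1 + (-5*¼)²) = -(-160)*(1 + (-5/4)²) = -(-160)*(1 + 25/16) = -(-160)*41/16 = -32*(-205/16) = 410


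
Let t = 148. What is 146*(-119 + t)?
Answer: 4234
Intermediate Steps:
146*(-119 + t) = 146*(-119 + 148) = 146*29 = 4234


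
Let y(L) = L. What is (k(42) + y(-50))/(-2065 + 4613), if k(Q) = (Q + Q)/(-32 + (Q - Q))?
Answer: -421/20384 ≈ -0.020653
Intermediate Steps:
k(Q) = -Q/16 (k(Q) = (2*Q)/(-32 + 0) = (2*Q)/(-32) = (2*Q)*(-1/32) = -Q/16)
(k(42) + y(-50))/(-2065 + 4613) = (-1/16*42 - 50)/(-2065 + 4613) = (-21/8 - 50)/2548 = -421/8*1/2548 = -421/20384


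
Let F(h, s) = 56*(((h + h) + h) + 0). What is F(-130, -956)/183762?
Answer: -3640/30627 ≈ -0.11885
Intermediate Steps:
F(h, s) = 168*h (F(h, s) = 56*((2*h + h) + 0) = 56*(3*h + 0) = 56*(3*h) = 168*h)
F(-130, -956)/183762 = (168*(-130))/183762 = -21840*1/183762 = -3640/30627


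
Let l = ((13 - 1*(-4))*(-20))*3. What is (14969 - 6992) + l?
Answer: 6957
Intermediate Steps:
l = -1020 (l = ((13 + 4)*(-20))*3 = (17*(-20))*3 = -340*3 = -1020)
(14969 - 6992) + l = (14969 - 6992) - 1020 = 7977 - 1020 = 6957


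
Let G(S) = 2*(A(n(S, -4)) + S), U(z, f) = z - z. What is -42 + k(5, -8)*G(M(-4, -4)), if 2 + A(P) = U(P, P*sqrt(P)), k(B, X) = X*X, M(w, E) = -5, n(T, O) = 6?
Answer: -938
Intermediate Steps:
U(z, f) = 0
k(B, X) = X**2
A(P) = -2 (A(P) = -2 + 0 = -2)
G(S) = -4 + 2*S (G(S) = 2*(-2 + S) = -4 + 2*S)
-42 + k(5, -8)*G(M(-4, -4)) = -42 + (-8)**2*(-4 + 2*(-5)) = -42 + 64*(-4 - 10) = -42 + 64*(-14) = -42 - 896 = -938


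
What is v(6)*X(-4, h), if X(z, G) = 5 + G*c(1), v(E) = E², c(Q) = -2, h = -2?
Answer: 324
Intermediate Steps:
X(z, G) = 5 - 2*G (X(z, G) = 5 + G*(-2) = 5 - 2*G)
v(6)*X(-4, h) = 6²*(5 - 2*(-2)) = 36*(5 + 4) = 36*9 = 324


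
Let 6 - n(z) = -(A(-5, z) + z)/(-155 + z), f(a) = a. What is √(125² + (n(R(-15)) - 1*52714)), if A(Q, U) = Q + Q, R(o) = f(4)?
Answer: I*√845528577/151 ≈ 192.57*I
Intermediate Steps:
R(o) = 4
A(Q, U) = 2*Q
n(z) = 6 + (-10 + z)/(-155 + z) (n(z) = 6 - (-1)*(2*(-5) + z)/(-155 + z) = 6 - (-1)*(-10 + z)/(-155 + z) = 6 + (-10 + z)/(-155 + z))
√(125² + (n(R(-15)) - 1*52714)) = √(125² + ((-940 + 7*4)/(-155 + 4) - 1*52714)) = √(15625 + ((-940 + 28)/(-151) - 52714)) = √(15625 + (-1/151*(-912) - 52714)) = √(15625 + (912/151 - 52714)) = √(15625 - 7958902/151) = √(-5599527/151) = I*√845528577/151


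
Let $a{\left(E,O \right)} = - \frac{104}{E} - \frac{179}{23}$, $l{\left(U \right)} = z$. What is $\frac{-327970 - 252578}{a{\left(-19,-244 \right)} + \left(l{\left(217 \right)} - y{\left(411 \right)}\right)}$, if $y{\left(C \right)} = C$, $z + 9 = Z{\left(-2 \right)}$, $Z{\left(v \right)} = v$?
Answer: $\frac{253699476}{185423} \approx 1368.2$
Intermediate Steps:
$z = -11$ ($z = -9 - 2 = -11$)
$l{\left(U \right)} = -11$
$a{\left(E,O \right)} = - \frac{179}{23} - \frac{104}{E}$ ($a{\left(E,O \right)} = - \frac{104}{E} - \frac{179}{23} = - \frac{179}{23} - \frac{104}{E}$)
$\frac{-327970 - 252578}{a{\left(-19,-244 \right)} + \left(l{\left(217 \right)} - y{\left(411 \right)}\right)} = \frac{-327970 - 252578}{\left(- \frac{179}{23} - \frac{104}{-19}\right) - 422} = - \frac{580548}{\left(- \frac{179}{23} - - \frac{104}{19}\right) - 422} = - \frac{580548}{\left(- \frac{179}{23} + \frac{104}{19}\right) - 422} = - \frac{580548}{- \frac{1009}{437} - 422} = - \frac{580548}{- \frac{185423}{437}} = \left(-580548\right) \left(- \frac{437}{185423}\right) = \frac{253699476}{185423}$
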